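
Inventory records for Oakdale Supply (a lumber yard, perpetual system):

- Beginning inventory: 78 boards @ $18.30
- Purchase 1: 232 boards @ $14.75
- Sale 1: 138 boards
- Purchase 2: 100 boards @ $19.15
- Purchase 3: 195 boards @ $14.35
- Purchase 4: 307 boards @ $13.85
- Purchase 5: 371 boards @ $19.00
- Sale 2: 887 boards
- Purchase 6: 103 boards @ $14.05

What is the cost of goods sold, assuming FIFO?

COGS = $15,961.60

Sale 1 (138) [FIFO — oldest first]: 78 @ $18.30 + 60 @ $14.75 = $2,312.40
Sale 2 (887) [FIFO — oldest first]: 172 @ $14.75 + 100 @ $19.15 + 195 @ $14.35 + 307 @ $13.85 + 113 @ $19.00 = $13,649.20
Total COGS = $2,312.40 + $13,649.20 = $15,961.60
Ending inventory: 258 @ $19.00 + 103 @ $14.05 = $6,349.15
Check: goods available $22,310.75 = COGS $15,961.60 + ending $6,349.15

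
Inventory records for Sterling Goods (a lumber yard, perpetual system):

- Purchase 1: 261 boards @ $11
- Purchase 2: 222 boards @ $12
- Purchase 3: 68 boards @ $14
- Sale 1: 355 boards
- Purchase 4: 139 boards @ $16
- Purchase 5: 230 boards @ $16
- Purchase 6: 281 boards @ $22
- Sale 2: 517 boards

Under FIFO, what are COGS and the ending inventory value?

Sale 1 (355) [FIFO — oldest first]: 261 @ $11 + 94 @ $12 = $3,999
Sale 2 (517) [FIFO — oldest first]: 128 @ $12 + 68 @ $14 + 139 @ $16 + 182 @ $16 = $7,624
Total COGS = $3,999 + $7,624 = $11,623
Ending inventory: 48 @ $16 + 281 @ $22 = $6,950

COGS = $11,623; ending inventory = $6,950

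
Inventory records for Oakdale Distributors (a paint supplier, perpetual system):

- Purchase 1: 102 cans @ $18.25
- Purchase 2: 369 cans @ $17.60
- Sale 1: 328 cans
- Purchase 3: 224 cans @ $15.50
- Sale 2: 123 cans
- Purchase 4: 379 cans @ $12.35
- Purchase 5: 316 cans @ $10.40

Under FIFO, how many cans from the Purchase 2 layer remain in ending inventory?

20

Sale 1 (328) [FIFO — oldest first]: 102 @ $18.25 + 226 @ $17.60 = $5,839.10
Sale 2 (123) [FIFO — oldest first]: 123 @ $17.60 = $2,164.80
Total COGS = $5,839.10 + $2,164.80 = $8,003.90
Ending inventory: 20 @ $17.60 + 224 @ $15.50 + 379 @ $12.35 + 316 @ $10.40 = $11,791.05
Check: goods available $19,794.95 = COGS $8,003.90 + ending $11,791.05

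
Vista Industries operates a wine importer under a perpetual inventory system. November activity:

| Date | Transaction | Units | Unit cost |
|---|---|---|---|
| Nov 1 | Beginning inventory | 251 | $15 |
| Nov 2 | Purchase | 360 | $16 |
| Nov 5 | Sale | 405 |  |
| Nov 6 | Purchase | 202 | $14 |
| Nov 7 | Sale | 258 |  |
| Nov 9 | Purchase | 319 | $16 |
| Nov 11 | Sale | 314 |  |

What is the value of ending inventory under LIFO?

Nov 5, 405 sold [LIFO — newest first]: 360 @ $16 + 45 @ $15 = $6,435
Nov 7, 258 sold [LIFO — newest first]: 202 @ $14 + 56 @ $15 = $3,668
Nov 11, 314 sold [LIFO — newest first]: 314 @ $16 = $5,024
Total COGS = $6,435 + $3,668 + $5,024 = $15,127
Ending inventory: 150 @ $15 + 5 @ $16 = $2,330
Check: goods available $17,457 = COGS $15,127 + ending $2,330

Ending inventory = $2,330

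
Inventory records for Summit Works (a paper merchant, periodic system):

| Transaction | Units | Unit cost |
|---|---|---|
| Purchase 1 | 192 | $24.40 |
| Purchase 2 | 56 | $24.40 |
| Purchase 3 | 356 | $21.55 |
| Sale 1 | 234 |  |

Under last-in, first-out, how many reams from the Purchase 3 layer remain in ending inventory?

Sale 1 (234) [LIFO — newest first]: 234 @ $21.55 = $5,042.70
Ending inventory: 192 @ $24.40 + 56 @ $24.40 + 122 @ $21.55 = $8,680.30

122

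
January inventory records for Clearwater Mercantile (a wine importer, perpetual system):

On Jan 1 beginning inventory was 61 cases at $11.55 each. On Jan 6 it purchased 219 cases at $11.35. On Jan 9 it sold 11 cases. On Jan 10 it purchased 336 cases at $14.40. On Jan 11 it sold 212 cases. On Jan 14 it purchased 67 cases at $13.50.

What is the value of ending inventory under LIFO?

Jan 9, 11 sold [LIFO — newest first]: 11 @ $11.35 = $124.85
Jan 11, 212 sold [LIFO — newest first]: 212 @ $14.40 = $3,052.80
Total COGS = $124.85 + $3,052.80 = $3,177.65
Ending inventory: 61 @ $11.55 + 208 @ $11.35 + 124 @ $14.40 + 67 @ $13.50 = $5,755.45
Check: goods available $8,933.10 = COGS $3,177.65 + ending $5,755.45

Ending inventory = $5,755.45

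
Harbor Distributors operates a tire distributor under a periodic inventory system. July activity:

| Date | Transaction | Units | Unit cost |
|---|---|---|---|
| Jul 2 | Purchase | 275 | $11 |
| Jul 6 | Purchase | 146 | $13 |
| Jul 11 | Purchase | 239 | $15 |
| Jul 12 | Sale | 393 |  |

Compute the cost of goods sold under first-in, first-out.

Jul 12, 393 sold [FIFO — oldest first]: 275 @ $11 + 118 @ $13 = $4,559
Ending inventory: 28 @ $13 + 239 @ $15 = $3,949
Check: goods available $8,508 = COGS $4,559 + ending $3,949

COGS = $4,559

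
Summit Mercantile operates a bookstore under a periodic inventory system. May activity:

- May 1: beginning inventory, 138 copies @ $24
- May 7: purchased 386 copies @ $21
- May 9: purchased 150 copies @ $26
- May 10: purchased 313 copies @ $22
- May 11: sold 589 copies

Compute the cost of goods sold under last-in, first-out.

May 11, 589 sold [LIFO — newest first]: 313 @ $22 + 150 @ $26 + 126 @ $21 = $13,432
Ending inventory: 138 @ $24 + 260 @ $21 = $8,772
Check: goods available $22,204 = COGS $13,432 + ending $8,772

COGS = $13,432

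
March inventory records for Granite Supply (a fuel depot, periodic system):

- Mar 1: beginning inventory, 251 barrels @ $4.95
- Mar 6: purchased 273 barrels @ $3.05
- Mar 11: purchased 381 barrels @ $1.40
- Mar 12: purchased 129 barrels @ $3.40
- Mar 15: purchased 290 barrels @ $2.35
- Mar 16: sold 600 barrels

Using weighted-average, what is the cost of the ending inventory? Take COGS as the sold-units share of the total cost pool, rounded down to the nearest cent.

Mar 16, sell 600: 600/1324 × $3,728.60 → $1,689.69
Ending inventory (cost pool remaining) = $2,038.91
Check: goods available $3,728.60 = COGS $1,689.69 + ending $2,038.91

Ending inventory = $2,038.91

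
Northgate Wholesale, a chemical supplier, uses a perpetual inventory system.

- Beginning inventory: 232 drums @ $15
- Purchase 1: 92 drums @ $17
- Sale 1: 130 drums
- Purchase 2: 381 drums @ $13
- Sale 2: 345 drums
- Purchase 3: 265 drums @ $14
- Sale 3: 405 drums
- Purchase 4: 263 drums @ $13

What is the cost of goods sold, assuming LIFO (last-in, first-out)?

Sale 1 (130) [LIFO — newest first]: 92 @ $17 + 38 @ $15 = $2,134
Sale 2 (345) [LIFO — newest first]: 345 @ $13 = $4,485
Sale 3 (405) [LIFO — newest first]: 265 @ $14 + 36 @ $13 + 104 @ $15 = $5,738
Total COGS = $2,134 + $4,485 + $5,738 = $12,357
Ending inventory: 90 @ $15 + 263 @ $13 = $4,769
Check: goods available $17,126 = COGS $12,357 + ending $4,769

COGS = $12,357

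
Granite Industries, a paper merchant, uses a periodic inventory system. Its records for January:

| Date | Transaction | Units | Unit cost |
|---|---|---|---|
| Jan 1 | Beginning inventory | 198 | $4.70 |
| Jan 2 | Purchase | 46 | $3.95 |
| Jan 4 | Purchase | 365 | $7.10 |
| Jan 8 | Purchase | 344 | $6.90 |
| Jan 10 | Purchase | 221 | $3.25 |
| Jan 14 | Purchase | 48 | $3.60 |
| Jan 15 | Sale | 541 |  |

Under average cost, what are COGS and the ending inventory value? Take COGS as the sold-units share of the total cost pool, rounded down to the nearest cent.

Jan 15, sell 541: 541/1222 × $6,968.45 → $3,085.05
Ending inventory (cost pool remaining) = $3,883.40

COGS = $3,085.05; ending inventory = $3,883.40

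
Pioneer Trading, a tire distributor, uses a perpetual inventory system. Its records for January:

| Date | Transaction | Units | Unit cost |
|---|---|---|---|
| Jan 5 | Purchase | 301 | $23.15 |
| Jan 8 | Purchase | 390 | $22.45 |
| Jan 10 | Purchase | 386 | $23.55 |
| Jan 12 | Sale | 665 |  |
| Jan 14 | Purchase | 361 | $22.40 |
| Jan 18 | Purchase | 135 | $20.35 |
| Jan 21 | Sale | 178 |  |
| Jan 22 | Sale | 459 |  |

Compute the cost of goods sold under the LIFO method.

COGS = $29,373.95

Jan 12, 665 sold [LIFO — newest first]: 386 @ $23.55 + 279 @ $22.45 = $15,353.85
Jan 21, 178 sold [LIFO — newest first]: 135 @ $20.35 + 43 @ $22.40 = $3,710.45
Jan 22, 459 sold [LIFO — newest first]: 318 @ $22.40 + 111 @ $22.45 + 30 @ $23.15 = $10,309.65
Total COGS = $15,353.85 + $3,710.45 + $10,309.65 = $29,373.95
Ending inventory: 271 @ $23.15 = $6,273.65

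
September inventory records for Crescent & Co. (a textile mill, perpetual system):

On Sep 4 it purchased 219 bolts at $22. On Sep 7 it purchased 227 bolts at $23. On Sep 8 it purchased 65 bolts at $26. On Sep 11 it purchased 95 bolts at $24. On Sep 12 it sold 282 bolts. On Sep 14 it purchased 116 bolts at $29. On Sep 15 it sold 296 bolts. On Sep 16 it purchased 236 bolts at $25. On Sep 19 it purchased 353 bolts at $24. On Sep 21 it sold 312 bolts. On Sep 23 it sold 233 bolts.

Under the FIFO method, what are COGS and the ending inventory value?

COGS = $27,233; ending inventory = $4,512

Sep 12, 282 sold [FIFO — oldest first]: 219 @ $22 + 63 @ $23 = $6,267
Sep 15, 296 sold [FIFO — oldest first]: 164 @ $23 + 65 @ $26 + 67 @ $24 = $7,070
Sep 21, 312 sold [FIFO — oldest first]: 28 @ $24 + 116 @ $29 + 168 @ $25 = $8,236
Sep 23, 233 sold [FIFO — oldest first]: 68 @ $25 + 165 @ $24 = $5,660
Total COGS = $6,267 + $7,070 + $8,236 + $5,660 = $27,233
Ending inventory: 188 @ $24 = $4,512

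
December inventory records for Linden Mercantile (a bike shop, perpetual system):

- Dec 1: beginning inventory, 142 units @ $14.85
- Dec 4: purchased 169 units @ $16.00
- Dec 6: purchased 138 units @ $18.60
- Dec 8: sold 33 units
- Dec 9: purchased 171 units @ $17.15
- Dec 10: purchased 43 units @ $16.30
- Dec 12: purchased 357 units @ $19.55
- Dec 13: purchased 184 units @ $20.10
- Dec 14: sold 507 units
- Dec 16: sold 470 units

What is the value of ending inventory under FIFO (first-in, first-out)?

Ending inventory = $3,893.90

Dec 8, 33 sold [FIFO — oldest first]: 33 @ $14.85 = $490.05
Dec 14, 507 sold [FIFO — oldest first]: 109 @ $14.85 + 169 @ $16.00 + 138 @ $18.60 + 91 @ $17.15 = $8,450.10
Dec 16, 470 sold [FIFO — oldest first]: 80 @ $17.15 + 43 @ $16.30 + 347 @ $19.55 = $8,856.75
Total COGS = $490.05 + $8,450.10 + $8,856.75 = $17,796.90
Ending inventory: 10 @ $19.55 + 184 @ $20.10 = $3,893.90
Check: goods available $21,690.80 = COGS $17,796.90 + ending $3,893.90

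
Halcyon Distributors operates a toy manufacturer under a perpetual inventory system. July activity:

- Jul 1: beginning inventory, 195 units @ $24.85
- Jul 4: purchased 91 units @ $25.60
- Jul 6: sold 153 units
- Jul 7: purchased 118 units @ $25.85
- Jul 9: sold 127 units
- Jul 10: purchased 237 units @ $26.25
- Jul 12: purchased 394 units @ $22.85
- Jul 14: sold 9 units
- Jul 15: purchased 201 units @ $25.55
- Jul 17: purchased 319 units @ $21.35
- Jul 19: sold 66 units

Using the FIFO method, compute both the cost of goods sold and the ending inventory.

Jul 6, 153 sold [FIFO — oldest first]: 153 @ $24.85 = $3,802.05
Jul 9, 127 sold [FIFO — oldest first]: 42 @ $24.85 + 85 @ $25.60 = $3,219.70
Jul 14, 9 sold [FIFO — oldest first]: 6 @ $25.60 + 3 @ $25.85 = $231.15
Jul 19, 66 sold [FIFO — oldest first]: 66 @ $25.85 = $1,706.10
Total COGS = $3,802.05 + $3,219.70 + $231.15 + $1,706.10 = $8,959.00
Ending inventory: 49 @ $25.85 + 237 @ $26.25 + 394 @ $22.85 + 201 @ $25.55 + 319 @ $21.35 = $28,437.00
Check: goods available $37,396.00 = COGS $8,959.00 + ending $28,437.00

COGS = $8,959.00; ending inventory = $28,437.00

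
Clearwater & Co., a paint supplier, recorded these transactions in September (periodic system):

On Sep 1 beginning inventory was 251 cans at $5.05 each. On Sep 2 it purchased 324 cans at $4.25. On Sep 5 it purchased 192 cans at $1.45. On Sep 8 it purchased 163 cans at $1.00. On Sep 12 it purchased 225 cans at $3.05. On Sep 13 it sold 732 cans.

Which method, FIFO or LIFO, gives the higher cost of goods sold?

FIFO COGS: 251 @ $5.05 + 324 @ $4.25 + 157 @ $1.45 = $2,872.20
LIFO COGS: 225 @ $3.05 + 163 @ $1.00 + 192 @ $1.45 + 152 @ $4.25 = $1,773.65

FIFO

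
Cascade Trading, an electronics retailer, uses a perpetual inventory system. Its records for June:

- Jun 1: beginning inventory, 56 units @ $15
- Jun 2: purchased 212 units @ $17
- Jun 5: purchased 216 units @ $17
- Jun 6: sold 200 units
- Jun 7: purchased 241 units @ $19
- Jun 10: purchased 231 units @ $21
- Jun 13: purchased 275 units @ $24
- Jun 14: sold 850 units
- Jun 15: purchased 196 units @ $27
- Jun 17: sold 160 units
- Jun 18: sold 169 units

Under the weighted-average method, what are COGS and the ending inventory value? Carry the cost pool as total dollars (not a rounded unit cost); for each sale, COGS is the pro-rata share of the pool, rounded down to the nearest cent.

After Jun 1: 56 on hand, pool $840.00 (≈ $15.0000 each)
After Jun 2: 268 on hand, pool $4,444.00 (≈ $16.5821 each)
After Jun 5: 484 on hand, pool $8,116.00 (≈ $16.7686 each)
Jun 6, sell 200: 200/484 × $8,116.00 → $3,353.71
After Jun 7: 525 on hand, pool $9,341.29 (≈ $17.7929 each)
After Jun 10: 756 on hand, pool $14,192.29 (≈ $18.7729 each)
After Jun 13: 1031 on hand, pool $20,792.29 (≈ $20.1671 each)
Jun 14, sell 850: 850/1031 × $20,792.29 → $17,142.04
After Jun 15: 377 on hand, pool $8,942.25 (≈ $23.7195 each)
Jun 17, sell 160: 160/377 × $8,942.25 → $3,795.11
Jun 18, sell 169: 169/217 × $5,147.14 → $4,008.60
Total COGS = $3,353.71 + $17,142.04 + $3,795.11 + $4,008.60 = $28,299.46
Ending inventory (cost pool remaining) = $1,138.54
Check: goods available $29,438.00 = COGS $28,299.46 + ending $1,138.54

COGS = $28,299.46; ending inventory = $1,138.54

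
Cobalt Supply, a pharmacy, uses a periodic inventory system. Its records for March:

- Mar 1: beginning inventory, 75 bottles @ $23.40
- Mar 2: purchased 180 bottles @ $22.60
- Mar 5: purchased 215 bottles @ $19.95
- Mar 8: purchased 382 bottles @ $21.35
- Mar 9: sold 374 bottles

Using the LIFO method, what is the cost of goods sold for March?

COGS = $7,984.90

Mar 9, 374 sold [LIFO — newest first]: 374 @ $21.35 = $7,984.90
Ending inventory: 75 @ $23.40 + 180 @ $22.60 + 215 @ $19.95 + 8 @ $21.35 = $10,283.05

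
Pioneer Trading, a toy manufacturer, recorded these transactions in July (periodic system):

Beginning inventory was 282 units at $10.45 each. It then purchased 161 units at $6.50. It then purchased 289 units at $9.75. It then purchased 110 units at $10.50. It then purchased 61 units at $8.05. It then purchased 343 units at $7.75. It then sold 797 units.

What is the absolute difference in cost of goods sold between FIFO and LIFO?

$430.10

FIFO COGS: 282 @ $10.45 + 161 @ $6.50 + 289 @ $9.75 + 65 @ $10.50 = $7,493.65
LIFO COGS: 343 @ $7.75 + 61 @ $8.05 + 110 @ $10.50 + 283 @ $9.75 = $7,063.55
Difference = |$7,493.65 − $7,063.55| = $430.10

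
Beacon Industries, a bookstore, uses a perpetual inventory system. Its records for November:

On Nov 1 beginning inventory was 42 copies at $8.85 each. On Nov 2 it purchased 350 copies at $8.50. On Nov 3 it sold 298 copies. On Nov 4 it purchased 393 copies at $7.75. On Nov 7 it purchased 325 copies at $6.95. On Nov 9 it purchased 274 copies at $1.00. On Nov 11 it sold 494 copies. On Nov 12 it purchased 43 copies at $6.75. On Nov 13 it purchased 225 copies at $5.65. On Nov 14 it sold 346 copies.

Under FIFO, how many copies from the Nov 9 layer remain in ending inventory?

246

Nov 3, 298 sold [FIFO — oldest first]: 42 @ $8.85 + 256 @ $8.50 = $2,547.70
Nov 11, 494 sold [FIFO — oldest first]: 94 @ $8.50 + 393 @ $7.75 + 7 @ $6.95 = $3,893.40
Nov 14, 346 sold [FIFO — oldest first]: 318 @ $6.95 + 28 @ $1.00 = $2,238.10
Total COGS = $2,547.70 + $3,893.40 + $2,238.10 = $8,679.20
Ending inventory: 246 @ $1.00 + 43 @ $6.75 + 225 @ $5.65 = $1,807.50
Check: goods available $10,486.70 = COGS $8,679.20 + ending $1,807.50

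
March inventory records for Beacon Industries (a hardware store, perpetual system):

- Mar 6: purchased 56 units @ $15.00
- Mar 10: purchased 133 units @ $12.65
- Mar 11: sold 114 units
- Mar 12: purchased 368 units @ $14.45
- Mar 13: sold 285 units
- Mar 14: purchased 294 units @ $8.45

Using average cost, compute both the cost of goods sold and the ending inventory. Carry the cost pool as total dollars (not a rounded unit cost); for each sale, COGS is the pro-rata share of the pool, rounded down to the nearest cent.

COGS = $5,586.47; ending inventory = $4,737.88

After Mar 6: 56 on hand, pool $840.00 (≈ $15.0000 each)
After Mar 10: 189 on hand, pool $2,522.45 (≈ $13.3463 each)
Mar 11, sell 114: 114/189 × $2,522.45 → $1,521.47
After Mar 12: 443 on hand, pool $6,318.58 (≈ $14.2632 each)
Mar 13, sell 285: 285/443 × $6,318.58 → $4,065.00
After Mar 14: 452 on hand, pool $4,737.88 (≈ $10.4820 each)
Total COGS = $1,521.47 + $4,065.00 = $5,586.47
Ending inventory (cost pool remaining) = $4,737.88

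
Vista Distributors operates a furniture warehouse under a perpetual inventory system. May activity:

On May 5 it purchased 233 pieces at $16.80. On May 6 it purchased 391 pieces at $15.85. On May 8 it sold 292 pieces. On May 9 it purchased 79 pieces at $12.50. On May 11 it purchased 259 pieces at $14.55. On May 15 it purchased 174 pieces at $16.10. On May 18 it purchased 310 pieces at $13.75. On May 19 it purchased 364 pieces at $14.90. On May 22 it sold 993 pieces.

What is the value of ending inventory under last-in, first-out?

Ending inventory = $8,129.75

May 8, 292 sold [LIFO — newest first]: 292 @ $15.85 = $4,628.20
May 22, 993 sold [LIFO — newest first]: 364 @ $14.90 + 310 @ $13.75 + 174 @ $16.10 + 145 @ $14.55 = $14,597.25
Total COGS = $4,628.20 + $14,597.25 = $19,225.45
Ending inventory: 233 @ $16.80 + 99 @ $15.85 + 79 @ $12.50 + 114 @ $14.55 = $8,129.75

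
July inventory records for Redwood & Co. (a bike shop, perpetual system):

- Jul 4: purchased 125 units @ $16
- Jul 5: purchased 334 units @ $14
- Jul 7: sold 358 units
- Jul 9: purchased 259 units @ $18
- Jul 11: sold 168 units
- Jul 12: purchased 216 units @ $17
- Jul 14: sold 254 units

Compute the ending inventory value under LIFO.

Ending inventory = $2,570

Jul 7, 358 sold [LIFO — newest first]: 334 @ $14 + 24 @ $16 = $5,060
Jul 11, 168 sold [LIFO — newest first]: 168 @ $18 = $3,024
Jul 14, 254 sold [LIFO — newest first]: 216 @ $17 + 38 @ $18 = $4,356
Total COGS = $5,060 + $3,024 + $4,356 = $12,440
Ending inventory: 101 @ $16 + 53 @ $18 = $2,570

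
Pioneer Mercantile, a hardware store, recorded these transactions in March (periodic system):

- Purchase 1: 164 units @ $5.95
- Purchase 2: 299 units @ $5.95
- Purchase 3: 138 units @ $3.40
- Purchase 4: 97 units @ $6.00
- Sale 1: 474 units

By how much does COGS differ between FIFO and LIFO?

$319.00

FIFO COGS: 164 @ $5.95 + 299 @ $5.95 + 11 @ $3.40 = $2,792.25
LIFO COGS: 97 @ $6.00 + 138 @ $3.40 + 239 @ $5.95 = $2,473.25
Difference = |$2,792.25 − $2,473.25| = $319.00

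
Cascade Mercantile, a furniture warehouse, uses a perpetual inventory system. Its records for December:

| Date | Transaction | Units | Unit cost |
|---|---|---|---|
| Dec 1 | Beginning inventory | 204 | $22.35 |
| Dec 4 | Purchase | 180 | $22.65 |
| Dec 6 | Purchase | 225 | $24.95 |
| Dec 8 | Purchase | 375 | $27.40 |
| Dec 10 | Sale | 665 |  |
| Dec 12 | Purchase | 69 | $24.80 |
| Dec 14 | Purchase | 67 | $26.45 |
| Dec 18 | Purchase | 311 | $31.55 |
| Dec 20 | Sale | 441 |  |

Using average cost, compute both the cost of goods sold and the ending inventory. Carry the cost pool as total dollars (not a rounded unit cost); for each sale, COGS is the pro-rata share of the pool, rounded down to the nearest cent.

After Dec 1: 204 on hand, pool $4,559.40 (≈ $22.3500 each)
After Dec 4: 384 on hand, pool $8,636.40 (≈ $22.4906 each)
After Dec 6: 609 on hand, pool $14,250.15 (≈ $23.3993 each)
After Dec 8: 984 on hand, pool $24,525.15 (≈ $24.9239 each)
Dec 10, sell 665: 665/984 × $24,525.15 → $16,574.41
After Dec 12: 388 on hand, pool $9,661.94 (≈ $24.9019 each)
After Dec 14: 455 on hand, pool $11,434.09 (≈ $25.1299 each)
After Dec 18: 766 on hand, pool $21,246.14 (≈ $27.7365 each)
Dec 20, sell 441: 441/766 × $21,246.14 → $12,231.78
Total COGS = $16,574.41 + $12,231.78 = $28,806.19
Ending inventory (cost pool remaining) = $9,014.36

COGS = $28,806.19; ending inventory = $9,014.36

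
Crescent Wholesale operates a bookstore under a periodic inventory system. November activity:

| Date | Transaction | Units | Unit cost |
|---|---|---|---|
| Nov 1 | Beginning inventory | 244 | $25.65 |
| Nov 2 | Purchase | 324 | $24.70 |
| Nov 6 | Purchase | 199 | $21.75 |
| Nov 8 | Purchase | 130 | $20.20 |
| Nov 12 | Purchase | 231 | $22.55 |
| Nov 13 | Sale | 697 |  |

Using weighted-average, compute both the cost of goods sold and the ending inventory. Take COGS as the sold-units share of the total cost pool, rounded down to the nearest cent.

COGS = $16,328.02; ending inventory = $10,096.68

Nov 13, sell 697: 697/1128 × $26,424.70 → $16,328.02
Ending inventory (cost pool remaining) = $10,096.68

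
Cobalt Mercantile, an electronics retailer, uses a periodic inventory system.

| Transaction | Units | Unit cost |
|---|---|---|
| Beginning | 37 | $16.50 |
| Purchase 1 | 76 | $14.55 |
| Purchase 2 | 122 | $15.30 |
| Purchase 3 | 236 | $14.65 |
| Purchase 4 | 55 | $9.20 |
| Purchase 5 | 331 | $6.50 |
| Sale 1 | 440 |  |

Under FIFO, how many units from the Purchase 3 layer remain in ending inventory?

Sale 1 (440) [FIFO — oldest first]: 37 @ $16.50 + 76 @ $14.55 + 122 @ $15.30 + 205 @ $14.65 = $6,586.15
Ending inventory: 31 @ $14.65 + 55 @ $9.20 + 331 @ $6.50 = $3,111.65

31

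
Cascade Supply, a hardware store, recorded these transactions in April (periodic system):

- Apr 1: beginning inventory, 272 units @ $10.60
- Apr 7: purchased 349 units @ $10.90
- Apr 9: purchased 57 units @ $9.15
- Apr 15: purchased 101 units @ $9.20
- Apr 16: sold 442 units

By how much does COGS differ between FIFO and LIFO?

$189.85

FIFO COGS: 272 @ $10.60 + 170 @ $10.90 = $4,736.20
LIFO COGS: 101 @ $9.20 + 57 @ $9.15 + 284 @ $10.90 = $4,546.35
Difference = |$4,736.20 − $4,546.35| = $189.85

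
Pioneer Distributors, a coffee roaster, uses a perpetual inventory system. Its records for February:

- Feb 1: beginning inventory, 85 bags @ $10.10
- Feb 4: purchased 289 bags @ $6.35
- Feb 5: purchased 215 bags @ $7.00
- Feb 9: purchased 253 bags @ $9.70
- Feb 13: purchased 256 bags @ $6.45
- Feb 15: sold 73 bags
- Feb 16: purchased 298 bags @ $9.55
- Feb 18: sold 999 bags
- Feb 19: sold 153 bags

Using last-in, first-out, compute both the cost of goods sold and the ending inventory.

COGS = $9,745.25; ending inventory = $1,404.60

Feb 15, 73 sold [LIFO — newest first]: 73 @ $6.45 = $470.85
Feb 18, 999 sold [LIFO — newest first]: 298 @ $9.55 + 183 @ $6.45 + 253 @ $9.70 + 215 @ $7.00 + 50 @ $6.35 = $8,302.85
Feb 19, 153 sold [LIFO — newest first]: 153 @ $6.35 = $971.55
Total COGS = $470.85 + $8,302.85 + $971.55 = $9,745.25
Ending inventory: 85 @ $10.10 + 86 @ $6.35 = $1,404.60
Check: goods available $11,149.85 = COGS $9,745.25 + ending $1,404.60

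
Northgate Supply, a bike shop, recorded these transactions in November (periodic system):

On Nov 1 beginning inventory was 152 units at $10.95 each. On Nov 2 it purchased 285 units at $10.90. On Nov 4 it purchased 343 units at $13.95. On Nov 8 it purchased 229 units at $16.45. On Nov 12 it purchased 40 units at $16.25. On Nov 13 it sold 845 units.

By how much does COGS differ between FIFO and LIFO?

FIFO COGS: 152 @ $10.95 + 285 @ $10.90 + 343 @ $13.95 + 65 @ $16.45 = $10,625.00
LIFO COGS: 40 @ $16.25 + 229 @ $16.45 + 343 @ $13.95 + 233 @ $10.90 = $11,741.60
Difference = |$10,625.00 − $11,741.60| = $1,116.60

$1,116.60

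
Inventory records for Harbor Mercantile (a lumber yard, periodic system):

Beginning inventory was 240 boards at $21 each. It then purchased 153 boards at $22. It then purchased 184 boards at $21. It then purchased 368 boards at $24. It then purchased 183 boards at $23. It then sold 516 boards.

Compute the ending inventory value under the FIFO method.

Sale 1 (516) [FIFO — oldest first]: 240 @ $21 + 153 @ $22 + 123 @ $21 = $10,989
Ending inventory: 61 @ $21 + 368 @ $24 + 183 @ $23 = $14,322

Ending inventory = $14,322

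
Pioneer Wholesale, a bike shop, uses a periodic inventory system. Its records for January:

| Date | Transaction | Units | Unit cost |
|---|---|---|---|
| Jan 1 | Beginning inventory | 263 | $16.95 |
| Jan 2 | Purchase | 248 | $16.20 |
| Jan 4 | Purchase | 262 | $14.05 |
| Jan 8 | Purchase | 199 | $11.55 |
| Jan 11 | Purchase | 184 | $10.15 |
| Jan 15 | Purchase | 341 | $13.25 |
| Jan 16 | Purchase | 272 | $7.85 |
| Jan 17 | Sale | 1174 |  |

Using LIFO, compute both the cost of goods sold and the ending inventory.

COGS = $13,320.40; ending inventory = $9,655.65

Jan 17, 1174 sold [LIFO — newest first]: 272 @ $7.85 + 341 @ $13.25 + 184 @ $10.15 + 199 @ $11.55 + 178 @ $14.05 = $13,320.40
Ending inventory: 263 @ $16.95 + 248 @ $16.20 + 84 @ $14.05 = $9,655.65
Check: goods available $22,976.05 = COGS $13,320.40 + ending $9,655.65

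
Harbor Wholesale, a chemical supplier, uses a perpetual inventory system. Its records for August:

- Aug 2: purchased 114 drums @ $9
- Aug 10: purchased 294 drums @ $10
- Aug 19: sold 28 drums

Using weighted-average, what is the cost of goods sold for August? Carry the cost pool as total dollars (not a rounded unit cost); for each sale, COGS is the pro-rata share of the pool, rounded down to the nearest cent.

After Aug 2: 114 on hand, pool $1,026.00 (≈ $9.0000 each)
After Aug 10: 408 on hand, pool $3,966.00 (≈ $9.7206 each)
Aug 19, sell 28: 28/408 × $3,966.00 → $272.17
Ending inventory (cost pool remaining) = $3,693.83
Check: goods available $3,966.00 = COGS $272.17 + ending $3,693.83

COGS = $272.17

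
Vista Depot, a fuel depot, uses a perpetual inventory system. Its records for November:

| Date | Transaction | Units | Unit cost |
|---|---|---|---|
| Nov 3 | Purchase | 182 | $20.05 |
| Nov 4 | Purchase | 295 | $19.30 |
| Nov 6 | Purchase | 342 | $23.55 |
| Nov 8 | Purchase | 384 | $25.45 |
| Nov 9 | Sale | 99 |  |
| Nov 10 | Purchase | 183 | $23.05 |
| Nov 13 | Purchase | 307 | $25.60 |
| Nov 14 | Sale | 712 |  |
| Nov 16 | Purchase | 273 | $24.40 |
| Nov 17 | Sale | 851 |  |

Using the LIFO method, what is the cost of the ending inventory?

Nov 9, 99 sold [LIFO — newest first]: 99 @ $25.45 = $2,519.55
Nov 14, 712 sold [LIFO — newest first]: 307 @ $25.60 + 183 @ $23.05 + 222 @ $25.45 = $17,727.25
Nov 17, 851 sold [LIFO — newest first]: 273 @ $24.40 + 63 @ $25.45 + 342 @ $23.55 + 173 @ $19.30 = $19,657.55
Total COGS = $2,519.55 + $17,727.25 + $19,657.55 = $39,904.35
Ending inventory: 182 @ $20.05 + 122 @ $19.30 = $6,003.70
Check: goods available $45,908.05 = COGS $39,904.35 + ending $6,003.70

Ending inventory = $6,003.70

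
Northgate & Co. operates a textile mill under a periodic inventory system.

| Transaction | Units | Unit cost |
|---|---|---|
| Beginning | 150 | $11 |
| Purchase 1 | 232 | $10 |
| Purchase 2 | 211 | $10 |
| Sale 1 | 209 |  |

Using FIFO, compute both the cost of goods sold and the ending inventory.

COGS = $2,240; ending inventory = $3,840

Sale 1 (209) [FIFO — oldest first]: 150 @ $11 + 59 @ $10 = $2,240
Ending inventory: 173 @ $10 + 211 @ $10 = $3,840
Check: goods available $6,080 = COGS $2,240 + ending $3,840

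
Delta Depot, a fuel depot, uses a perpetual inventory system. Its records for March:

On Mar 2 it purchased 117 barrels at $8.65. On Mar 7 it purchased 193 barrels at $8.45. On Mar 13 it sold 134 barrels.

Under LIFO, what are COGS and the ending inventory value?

Mar 13, 134 sold [LIFO — newest first]: 134 @ $8.45 = $1,132.30
Ending inventory: 117 @ $8.65 + 59 @ $8.45 = $1,510.60

COGS = $1,132.30; ending inventory = $1,510.60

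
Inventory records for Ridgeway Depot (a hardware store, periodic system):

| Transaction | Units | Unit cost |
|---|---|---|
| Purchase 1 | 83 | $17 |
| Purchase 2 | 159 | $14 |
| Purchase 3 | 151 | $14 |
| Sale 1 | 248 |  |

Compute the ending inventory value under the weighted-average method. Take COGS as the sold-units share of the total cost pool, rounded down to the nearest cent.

Ending inventory = $2,121.88

Sale 1, sell 248: 248/393 × $5,751.00 → $3,629.12
Ending inventory (cost pool remaining) = $2,121.88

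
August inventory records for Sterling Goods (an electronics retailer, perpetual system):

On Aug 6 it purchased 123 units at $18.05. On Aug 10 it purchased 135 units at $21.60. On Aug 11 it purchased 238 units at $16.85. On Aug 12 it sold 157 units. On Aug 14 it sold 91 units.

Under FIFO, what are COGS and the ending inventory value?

Aug 12, 157 sold [FIFO — oldest first]: 123 @ $18.05 + 34 @ $21.60 = $2,954.55
Aug 14, 91 sold [FIFO — oldest first]: 91 @ $21.60 = $1,965.60
Total COGS = $2,954.55 + $1,965.60 = $4,920.15
Ending inventory: 10 @ $21.60 + 238 @ $16.85 = $4,226.30

COGS = $4,920.15; ending inventory = $4,226.30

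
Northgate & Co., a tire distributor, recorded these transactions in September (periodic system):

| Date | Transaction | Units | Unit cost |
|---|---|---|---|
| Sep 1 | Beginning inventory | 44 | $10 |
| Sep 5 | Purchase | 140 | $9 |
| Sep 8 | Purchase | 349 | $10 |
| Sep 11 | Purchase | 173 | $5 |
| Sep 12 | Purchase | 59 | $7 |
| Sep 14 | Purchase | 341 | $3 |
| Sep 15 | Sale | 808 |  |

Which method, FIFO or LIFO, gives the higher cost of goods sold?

FIFO COGS: 44 @ $10 + 140 @ $9 + 349 @ $10 + 173 @ $5 + 59 @ $7 + 43 @ $3 = $6,597
LIFO COGS: 341 @ $3 + 59 @ $7 + 173 @ $5 + 235 @ $10 = $4,651

FIFO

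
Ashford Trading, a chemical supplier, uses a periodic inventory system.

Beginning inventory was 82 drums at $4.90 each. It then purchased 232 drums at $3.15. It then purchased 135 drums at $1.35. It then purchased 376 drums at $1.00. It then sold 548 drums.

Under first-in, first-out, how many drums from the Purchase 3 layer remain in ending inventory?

Sale 1 (548) [FIFO — oldest first]: 82 @ $4.90 + 232 @ $3.15 + 135 @ $1.35 + 99 @ $1.00 = $1,413.85
Ending inventory: 277 @ $1.00 = $277.00

277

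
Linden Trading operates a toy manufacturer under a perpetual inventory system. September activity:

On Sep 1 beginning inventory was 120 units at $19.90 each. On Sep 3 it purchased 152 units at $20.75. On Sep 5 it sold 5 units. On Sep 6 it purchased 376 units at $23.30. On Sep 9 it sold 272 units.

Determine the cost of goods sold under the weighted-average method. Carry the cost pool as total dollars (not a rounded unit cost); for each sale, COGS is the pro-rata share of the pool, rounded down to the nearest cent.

After Sep 1: 120 on hand, pool $2,388.00 (≈ $19.9000 each)
After Sep 3: 272 on hand, pool $5,542.00 (≈ $20.3750 each)
Sep 5, sell 5: 5/272 × $5,542.00 → $101.87
After Sep 6: 643 on hand, pool $14,200.93 (≈ $22.0854 each)
Sep 9, sell 272: 272/643 × $14,200.93 → $6,007.23
Total COGS = $101.87 + $6,007.23 = $6,109.10
Ending inventory (cost pool remaining) = $8,193.70

COGS = $6,109.10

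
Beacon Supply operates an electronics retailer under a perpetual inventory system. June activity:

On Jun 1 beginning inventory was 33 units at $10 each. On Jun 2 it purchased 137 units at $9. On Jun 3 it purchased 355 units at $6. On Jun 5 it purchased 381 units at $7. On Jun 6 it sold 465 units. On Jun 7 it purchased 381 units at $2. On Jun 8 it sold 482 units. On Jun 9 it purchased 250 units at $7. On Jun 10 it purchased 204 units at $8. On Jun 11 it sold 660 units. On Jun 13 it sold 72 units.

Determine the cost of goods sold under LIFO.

Jun 6, 465 sold [LIFO — newest first]: 381 @ $7 + 84 @ $6 = $3,171
Jun 8, 482 sold [LIFO — newest first]: 381 @ $2 + 101 @ $6 = $1,368
Jun 11, 660 sold [LIFO — newest first]: 204 @ $8 + 250 @ $7 + 170 @ $6 + 36 @ $9 = $4,726
Jun 13, 72 sold [LIFO — newest first]: 72 @ $9 = $648
Total COGS = $3,171 + $1,368 + $4,726 + $648 = $9,913
Ending inventory: 33 @ $10 + 29 @ $9 = $591
Check: goods available $10,504 = COGS $9,913 + ending $591

COGS = $9,913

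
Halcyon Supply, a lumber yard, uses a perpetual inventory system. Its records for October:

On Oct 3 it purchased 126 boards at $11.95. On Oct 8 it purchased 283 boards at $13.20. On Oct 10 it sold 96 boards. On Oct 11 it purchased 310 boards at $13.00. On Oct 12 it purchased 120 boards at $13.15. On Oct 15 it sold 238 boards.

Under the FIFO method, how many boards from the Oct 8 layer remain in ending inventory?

Oct 10, 96 sold [FIFO — oldest first]: 96 @ $11.95 = $1,147.20
Oct 15, 238 sold [FIFO — oldest first]: 30 @ $11.95 + 208 @ $13.20 = $3,104.10
Total COGS = $1,147.20 + $3,104.10 = $4,251.30
Ending inventory: 75 @ $13.20 + 310 @ $13.00 + 120 @ $13.15 = $6,598.00
Check: goods available $10,849.30 = COGS $4,251.30 + ending $6,598.00

75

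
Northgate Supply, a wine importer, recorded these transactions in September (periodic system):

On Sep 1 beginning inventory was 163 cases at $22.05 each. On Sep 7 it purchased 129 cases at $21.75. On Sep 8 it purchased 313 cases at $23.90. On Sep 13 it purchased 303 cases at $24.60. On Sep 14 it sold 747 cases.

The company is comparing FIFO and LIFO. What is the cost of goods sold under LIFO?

FIFO COGS: 163 @ $22.05 + 129 @ $21.75 + 313 @ $23.90 + 142 @ $24.60 = $17,373.80
LIFO COGS: 303 @ $24.60 + 313 @ $23.90 + 129 @ $21.75 + 2 @ $22.05 = $17,784.35

COGS = $17,784.35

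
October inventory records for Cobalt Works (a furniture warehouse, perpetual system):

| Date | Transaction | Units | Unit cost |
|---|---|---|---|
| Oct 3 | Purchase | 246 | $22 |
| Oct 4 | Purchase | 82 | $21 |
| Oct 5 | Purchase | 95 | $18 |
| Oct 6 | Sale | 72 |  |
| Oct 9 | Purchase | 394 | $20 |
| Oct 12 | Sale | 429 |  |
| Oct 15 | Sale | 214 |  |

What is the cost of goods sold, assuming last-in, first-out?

Oct 6, 72 sold [LIFO — newest first]: 72 @ $18 = $1,296
Oct 12, 429 sold [LIFO — newest first]: 394 @ $20 + 23 @ $18 + 12 @ $21 = $8,546
Oct 15, 214 sold [LIFO — newest first]: 70 @ $21 + 144 @ $22 = $4,638
Total COGS = $1,296 + $8,546 + $4,638 = $14,480
Ending inventory: 102 @ $22 = $2,244
Check: goods available $16,724 = COGS $14,480 + ending $2,244

COGS = $14,480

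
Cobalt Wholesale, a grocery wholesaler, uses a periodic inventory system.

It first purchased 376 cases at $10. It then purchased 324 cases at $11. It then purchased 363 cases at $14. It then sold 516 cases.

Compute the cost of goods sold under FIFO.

COGS = $5,300

Sale 1 (516) [FIFO — oldest first]: 376 @ $10 + 140 @ $11 = $5,300
Ending inventory: 184 @ $11 + 363 @ $14 = $7,106
Check: goods available $12,406 = COGS $5,300 + ending $7,106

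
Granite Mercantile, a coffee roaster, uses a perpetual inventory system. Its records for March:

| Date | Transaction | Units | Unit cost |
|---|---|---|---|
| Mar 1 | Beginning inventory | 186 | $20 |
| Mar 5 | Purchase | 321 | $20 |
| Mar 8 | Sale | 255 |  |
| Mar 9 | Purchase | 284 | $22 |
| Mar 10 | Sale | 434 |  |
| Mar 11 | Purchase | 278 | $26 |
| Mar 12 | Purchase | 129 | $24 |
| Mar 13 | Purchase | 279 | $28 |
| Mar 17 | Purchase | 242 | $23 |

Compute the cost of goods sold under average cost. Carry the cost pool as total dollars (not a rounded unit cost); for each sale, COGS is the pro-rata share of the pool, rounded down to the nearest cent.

COGS = $14,239.91

After Mar 1: 186 on hand, pool $3,720.00 (≈ $20.0000 each)
After Mar 5: 507 on hand, pool $10,140.00 (≈ $20.0000 each)
Mar 8, sell 255: 255/507 × $10,140.00 → $5,100.00
After Mar 9: 536 on hand, pool $11,288.00 (≈ $21.0597 each)
Mar 10, sell 434: 434/536 × $11,288.00 → $9,139.91
After Mar 11: 380 on hand, pool $9,376.09 (≈ $24.6739 each)
After Mar 12: 509 on hand, pool $12,472.09 (≈ $24.5031 each)
After Mar 13: 788 on hand, pool $20,284.09 (≈ $25.7412 each)
After Mar 17: 1030 on hand, pool $25,850.09 (≈ $25.0972 each)
Total COGS = $5,100.00 + $9,139.91 = $14,239.91
Ending inventory (cost pool remaining) = $25,850.09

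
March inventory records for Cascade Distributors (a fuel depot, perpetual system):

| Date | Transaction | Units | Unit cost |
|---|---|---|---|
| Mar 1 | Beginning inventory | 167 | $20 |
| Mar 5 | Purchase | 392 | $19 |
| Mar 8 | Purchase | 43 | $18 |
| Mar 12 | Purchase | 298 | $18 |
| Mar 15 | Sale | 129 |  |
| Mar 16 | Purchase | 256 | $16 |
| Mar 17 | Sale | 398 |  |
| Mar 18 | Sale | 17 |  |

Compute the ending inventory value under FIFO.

Mar 15, 129 sold [FIFO — oldest first]: 129 @ $20 = $2,580
Mar 17, 398 sold [FIFO — oldest first]: 38 @ $20 + 360 @ $19 = $7,600
Mar 18, 17 sold [FIFO — oldest first]: 17 @ $19 = $323
Total COGS = $2,580 + $7,600 + $323 = $10,503
Ending inventory: 15 @ $19 + 43 @ $18 + 298 @ $18 + 256 @ $16 = $10,519

Ending inventory = $10,519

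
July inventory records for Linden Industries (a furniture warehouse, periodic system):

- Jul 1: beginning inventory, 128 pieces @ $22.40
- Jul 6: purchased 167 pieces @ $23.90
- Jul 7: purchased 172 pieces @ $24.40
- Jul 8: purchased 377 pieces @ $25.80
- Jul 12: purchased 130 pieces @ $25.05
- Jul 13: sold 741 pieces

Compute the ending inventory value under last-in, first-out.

Ending inventory = $5,376.70

Jul 13, 741 sold [LIFO — newest first]: 130 @ $25.05 + 377 @ $25.80 + 172 @ $24.40 + 62 @ $23.90 = $18,661.70
Ending inventory: 128 @ $22.40 + 105 @ $23.90 = $5,376.70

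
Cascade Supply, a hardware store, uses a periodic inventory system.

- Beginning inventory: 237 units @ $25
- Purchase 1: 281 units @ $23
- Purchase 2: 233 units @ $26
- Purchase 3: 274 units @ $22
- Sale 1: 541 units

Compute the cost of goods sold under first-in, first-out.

COGS = $12,986

Sale 1 (541) [FIFO — oldest first]: 237 @ $25 + 281 @ $23 + 23 @ $26 = $12,986
Ending inventory: 210 @ $26 + 274 @ $22 = $11,488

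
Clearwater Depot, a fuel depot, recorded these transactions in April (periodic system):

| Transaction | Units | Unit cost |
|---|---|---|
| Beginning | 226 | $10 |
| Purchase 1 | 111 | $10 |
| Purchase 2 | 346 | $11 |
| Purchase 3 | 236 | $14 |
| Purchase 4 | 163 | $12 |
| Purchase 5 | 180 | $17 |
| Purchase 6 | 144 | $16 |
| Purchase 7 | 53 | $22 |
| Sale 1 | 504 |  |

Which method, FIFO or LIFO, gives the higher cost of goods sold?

FIFO COGS: 226 @ $10 + 111 @ $10 + 167 @ $11 = $5,207
LIFO COGS: 53 @ $22 + 144 @ $16 + 180 @ $17 + 127 @ $12 = $8,054

LIFO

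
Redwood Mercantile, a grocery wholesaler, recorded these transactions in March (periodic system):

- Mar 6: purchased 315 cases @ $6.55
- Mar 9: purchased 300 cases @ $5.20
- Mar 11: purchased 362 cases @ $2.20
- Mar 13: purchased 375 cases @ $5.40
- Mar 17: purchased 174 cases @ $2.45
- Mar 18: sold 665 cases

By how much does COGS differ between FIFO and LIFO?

$1,026.75

FIFO COGS: 315 @ $6.55 + 300 @ $5.20 + 50 @ $2.20 = $3,733.25
LIFO COGS: 174 @ $2.45 + 375 @ $5.40 + 116 @ $2.20 = $2,706.50
Difference = |$3,733.25 − $2,706.50| = $1,026.75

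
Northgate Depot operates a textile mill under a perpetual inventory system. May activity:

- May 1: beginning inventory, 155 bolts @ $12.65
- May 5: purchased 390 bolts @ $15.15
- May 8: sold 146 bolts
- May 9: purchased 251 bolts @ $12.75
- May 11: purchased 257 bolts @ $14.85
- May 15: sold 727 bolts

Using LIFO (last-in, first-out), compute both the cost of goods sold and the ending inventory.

COGS = $12,546.45; ending inventory = $2,339.50

May 8, 146 sold [LIFO — newest first]: 146 @ $15.15 = $2,211.90
May 15, 727 sold [LIFO — newest first]: 257 @ $14.85 + 251 @ $12.75 + 219 @ $15.15 = $10,334.55
Total COGS = $2,211.90 + $10,334.55 = $12,546.45
Ending inventory: 155 @ $12.65 + 25 @ $15.15 = $2,339.50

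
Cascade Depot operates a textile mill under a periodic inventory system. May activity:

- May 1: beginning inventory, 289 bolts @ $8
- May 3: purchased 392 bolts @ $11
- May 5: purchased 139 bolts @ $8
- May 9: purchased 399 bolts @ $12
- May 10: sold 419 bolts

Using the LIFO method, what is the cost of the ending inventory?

Ending inventory = $7,576

May 10, 419 sold [LIFO — newest first]: 399 @ $12 + 20 @ $8 = $4,948
Ending inventory: 289 @ $8 + 392 @ $11 + 119 @ $8 = $7,576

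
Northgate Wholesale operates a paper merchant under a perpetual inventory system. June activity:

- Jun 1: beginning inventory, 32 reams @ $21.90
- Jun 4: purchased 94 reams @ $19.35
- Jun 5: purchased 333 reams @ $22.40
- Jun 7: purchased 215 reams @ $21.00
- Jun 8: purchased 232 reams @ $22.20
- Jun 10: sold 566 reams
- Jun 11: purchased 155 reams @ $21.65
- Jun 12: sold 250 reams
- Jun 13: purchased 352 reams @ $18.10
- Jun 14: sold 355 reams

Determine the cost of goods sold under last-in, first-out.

Jun 10, 566 sold [LIFO — newest first]: 232 @ $22.20 + 215 @ $21.00 + 119 @ $22.40 = $12,331.00
Jun 12, 250 sold [LIFO — newest first]: 155 @ $21.65 + 95 @ $22.40 = $5,483.75
Jun 14, 355 sold [LIFO — newest first]: 352 @ $18.10 + 3 @ $22.40 = $6,438.40
Total COGS = $12,331.00 + $5,483.75 + $6,438.40 = $24,253.15
Ending inventory: 32 @ $21.90 + 94 @ $19.35 + 116 @ $22.40 = $5,118.10

COGS = $24,253.15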